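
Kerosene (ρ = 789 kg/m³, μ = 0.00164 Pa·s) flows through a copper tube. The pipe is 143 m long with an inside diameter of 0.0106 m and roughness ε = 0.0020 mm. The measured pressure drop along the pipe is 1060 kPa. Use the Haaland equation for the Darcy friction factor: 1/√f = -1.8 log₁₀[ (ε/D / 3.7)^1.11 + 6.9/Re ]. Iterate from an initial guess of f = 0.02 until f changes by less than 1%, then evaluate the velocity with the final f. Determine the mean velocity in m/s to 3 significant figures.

V ≈ 2.63 m/s

Rearranging Darcy-Weisbach: V = √(2·ΔP·D/(f·L·ρ)). With ε/D = 2e-06/0.0106 = 0.000189, iterate starting from f = 0.02:
  f = 0.02 → V = √(2·1.06e+06·0.0106/(0.02·143·789)) = 3.156 m/s; Re = ρVD/μ = 1.609e+04; f → 0.02749
  f = 0.02749 → V = 2.692 m/s; Re = 1.373e+04; f → 0.02862
  f = 0.02862 → V = 2.638 m/s; Re = 1.345e+04; f → 0.02876
Converged (Δf/f < 1%). With the final f = 0.02876: V = √(2·1.06e+06·0.0106/(0.02876·143·789)) = 2.631 m/s.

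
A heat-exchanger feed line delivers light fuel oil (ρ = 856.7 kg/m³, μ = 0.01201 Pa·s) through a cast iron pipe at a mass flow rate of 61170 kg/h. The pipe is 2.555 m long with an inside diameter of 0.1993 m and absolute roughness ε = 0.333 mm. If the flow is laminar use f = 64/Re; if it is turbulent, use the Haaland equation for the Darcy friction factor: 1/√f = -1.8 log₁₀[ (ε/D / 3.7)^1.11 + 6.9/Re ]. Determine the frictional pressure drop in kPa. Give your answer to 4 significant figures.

ṁ = 61170 kg/h = 61170/3600 = 16.99 kg/s.
A = πD²/4 = π(0.1993)²/4 = 0.0312 m²; mean velocity V = ṁ/(ρA) = 16.99/(856.7 · 0.0312) = 0.6358 m/s.
Reynolds number Re = ρVD/μ = 856.7 · 0.6358 · 0.1993 / 0.012 = 9038.
Re > 4000 → turbulent. Relative roughness ε/D = 0.000333/0.1993 = 0.00167. Haaland: 1/√f = -1.8 log₁₀[(0.00167/3.7)^1.11 + 6.9/9038] = -1.8 log₁₀[0.000194 + 0.000763] = 5.434, so f = 0.03386.
Darcy-Weisbach: ΔP = f(L/D)(ρV²/2) = 0.03386·(2.555/0.1993)·(856.7·0.6358²/2) = 0.03386·12.82·173.1 = 75.16 Pa.
ΔP = 75.16 Pa = 0.07516 kPa.

ΔP ≈ 0.07516 kPa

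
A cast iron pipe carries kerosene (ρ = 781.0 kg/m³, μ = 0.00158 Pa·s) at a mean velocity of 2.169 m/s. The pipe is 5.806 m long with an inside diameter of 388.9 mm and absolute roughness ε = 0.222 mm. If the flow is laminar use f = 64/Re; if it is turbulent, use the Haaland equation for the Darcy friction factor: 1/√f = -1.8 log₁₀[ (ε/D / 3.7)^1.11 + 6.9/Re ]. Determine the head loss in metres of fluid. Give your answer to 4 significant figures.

Reynolds number Re = ρVD/μ = 781 · 2.169 · 0.3889 / 0.00158 = 4.17e+05.
Re > 4000 → turbulent. Relative roughness ε/D = 0.000222/0.3889 = 0.000571. Haaland: 1/√f = -1.8 log₁₀[(0.000571/3.7)^1.11 + 6.9/4.17e+05] = -1.8 log₁₀[5.88e-05 + 1.65e-05] = 7.422, so f = 0.01815.
Darcy-Weisbach: ΔP = f(L/D)(ρV²/2) = 0.01815·(5.806/0.3889)·(781·2.169²/2) = 0.01815·14.93·1837 = 497.9 Pa.
Head loss h_f = ΔP/(ρg) = 497.9/(781·9.81) = 0.06499 m.

h_f ≈ 0.06499 m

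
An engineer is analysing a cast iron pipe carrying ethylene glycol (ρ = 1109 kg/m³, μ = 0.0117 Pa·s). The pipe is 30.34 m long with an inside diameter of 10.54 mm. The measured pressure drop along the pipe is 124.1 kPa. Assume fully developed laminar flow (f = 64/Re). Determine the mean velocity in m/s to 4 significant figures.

For laminar flow, f = 64/Re with Re = ρVD/μ, so Darcy-Weisbach reduces to ΔP = 32μLV/D². Solving for V: V = ΔP·D²/(32μL) = 1.241e+05·(0.01054)²/(32·0.0117·30.34) = 1.214 m/s.
Check: Re = ρVD/μ = 1109·1.214·0.01054/0.0117 = 1213 < 2300, so the laminar assumption holds.

V ≈ 1.214 m/s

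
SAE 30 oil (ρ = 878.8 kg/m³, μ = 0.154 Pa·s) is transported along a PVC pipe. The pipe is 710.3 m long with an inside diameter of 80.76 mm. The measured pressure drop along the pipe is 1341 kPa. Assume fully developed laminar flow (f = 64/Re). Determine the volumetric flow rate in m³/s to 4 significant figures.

For laminar flow, f = 64/Re with Re = ρVD/μ, so Darcy-Weisbach reduces to ΔP = 32μLV/D². Solving for V: V = ΔP·D²/(32μL) = 1.341e+06·(0.08076)²/(32·0.154·710.3) = 2.499 m/s.
Check: Re = ρVD/μ = 878.8·2.499·0.08076/0.154 = 1152 < 2300, so the laminar assumption holds.
Q = V·A = 2.499·(π/4·0.08076²) = 0.0128 m³/s = 0.01280 m³/s.

Q ≈ 0.01280 m³/s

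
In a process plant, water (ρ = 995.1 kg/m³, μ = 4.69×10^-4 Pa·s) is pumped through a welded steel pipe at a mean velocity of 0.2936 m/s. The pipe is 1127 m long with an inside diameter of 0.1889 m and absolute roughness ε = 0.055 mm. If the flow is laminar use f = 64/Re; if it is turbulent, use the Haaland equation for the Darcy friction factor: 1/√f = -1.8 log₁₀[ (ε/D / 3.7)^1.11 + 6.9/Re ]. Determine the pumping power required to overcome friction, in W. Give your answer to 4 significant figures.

P ≈ 39.36 W

Reynolds number Re = ρVD/μ = 995.1 · 0.2936 · 0.1889 / 0.000469 = 1.177e+05.
Re > 4000 → turbulent. Relative roughness ε/D = 5.5e-05/0.1889 = 0.000291. Haaland: 1/√f = -1.8 log₁₀[(0.000291/3.7)^1.11 + 6.9/1.177e+05] = -1.8 log₁₀[2.78e-05 + 5.86e-05] = 7.314, so f = 0.0187.
Darcy-Weisbach: ΔP = f(L/D)(ρV²/2) = 0.0187·(1127/0.1889)·(995.1·0.2936²/2) = 0.0187·5966·42.89 = 4784 Pa.
Q = V·A = 0.2936·0.02803 = 0.008228 m³/s.
Pumping power P = QΔP = 0.008228·4784 = 39.362 W = 39.36 W.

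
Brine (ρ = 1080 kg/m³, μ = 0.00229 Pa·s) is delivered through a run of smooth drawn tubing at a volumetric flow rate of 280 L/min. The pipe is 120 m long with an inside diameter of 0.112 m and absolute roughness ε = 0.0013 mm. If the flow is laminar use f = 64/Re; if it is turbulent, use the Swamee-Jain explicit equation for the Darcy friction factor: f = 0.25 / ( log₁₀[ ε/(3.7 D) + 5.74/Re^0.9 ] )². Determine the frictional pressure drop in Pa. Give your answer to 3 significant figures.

ΔP ≈ 3170 Pa

Q = 280 L/min = 280/60000 = 0.004667 m³/s.
Cross-sectional area A = πD²/4 = π(0.112)²/4 = 0.009852 m²; mean velocity V = Q/A = 0.004667/0.009852 = 0.4737 m/s.
Reynolds number Re = ρVD/μ = 1080 · 0.4737 · 0.112 / 0.00229 = 2.502e+04.
Re > 4000 → turbulent. Relative roughness ε/D = 1.3e-06/0.112 = 1.16e-05. Swamee-Jain: f = 0.25/(log₁₀[1.16e-05/3.7 + 5.74/2.502e+04^0.9])² = 0.25/(log₁₀[3.14e-06 + 0.000632])² = 0.25/(-3.197)² = 0.02445.
Darcy-Weisbach: ΔP = f(L/D)(ρV²/2) = 0.02445·(120/0.112)·(1080·0.4737²/2) = 0.02445·1071·121.2 = 3174 Pa.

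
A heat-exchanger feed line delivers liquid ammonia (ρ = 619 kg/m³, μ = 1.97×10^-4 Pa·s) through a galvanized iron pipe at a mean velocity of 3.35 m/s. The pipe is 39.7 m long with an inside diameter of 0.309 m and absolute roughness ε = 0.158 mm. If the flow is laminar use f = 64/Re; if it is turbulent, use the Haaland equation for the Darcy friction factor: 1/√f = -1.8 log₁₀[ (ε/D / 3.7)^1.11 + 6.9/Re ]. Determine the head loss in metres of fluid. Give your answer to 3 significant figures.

Reynolds number Re = ρVD/μ = 619 · 3.35 · 0.309 / 0.000197 = 3.253e+06.
Re > 4000 → turbulent. Relative roughness ε/D = 0.000158/0.309 = 0.000511. Haaland: 1/√f = -1.8 log₁₀[(0.000511/3.7)^1.11 + 6.9/3.253e+06] = -1.8 log₁₀[5.2e-05 + 2.12e-06] = 7.68, so f = 0.01695.
Darcy-Weisbach: ΔP = f(L/D)(ρV²/2) = 0.01695·(39.7/0.309)·(619·3.35²/2) = 0.01695·128.5·3473 = 7566 Pa.
Head loss h_f = ΔP/(ρg) = 7566/(619·9.81) = 1.25 m.

h_f ≈ 1.25 m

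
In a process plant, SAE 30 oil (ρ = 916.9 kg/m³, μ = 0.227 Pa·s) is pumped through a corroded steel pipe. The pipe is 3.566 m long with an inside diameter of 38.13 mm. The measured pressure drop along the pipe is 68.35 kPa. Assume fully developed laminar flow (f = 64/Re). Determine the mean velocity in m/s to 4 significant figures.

For laminar flow, f = 64/Re with Re = ρVD/μ, so Darcy-Weisbach reduces to ΔP = 32μLV/D². Solving for V: V = ΔP·D²/(32μL) = 6.835e+04·(0.03813)²/(32·0.227·3.566) = 3.836 m/s.
Check: Re = ρVD/μ = 916.9·3.836·0.03813/0.227 = 590.9 < 2300, so the laminar assumption holds.

V ≈ 3.836 m/s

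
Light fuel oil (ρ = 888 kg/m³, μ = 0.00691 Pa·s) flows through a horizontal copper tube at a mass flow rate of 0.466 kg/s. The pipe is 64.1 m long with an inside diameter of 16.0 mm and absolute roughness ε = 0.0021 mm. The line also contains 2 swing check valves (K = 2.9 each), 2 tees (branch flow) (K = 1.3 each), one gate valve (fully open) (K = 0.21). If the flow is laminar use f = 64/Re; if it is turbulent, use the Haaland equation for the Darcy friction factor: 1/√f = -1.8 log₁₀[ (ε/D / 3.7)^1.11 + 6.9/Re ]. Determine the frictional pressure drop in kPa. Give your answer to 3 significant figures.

A = πD²/4 = π(0.016)²/4 = 0.0002011 m²; mean velocity V = ṁ/(ρA) = 0.466/(888 · 0.0002011) = 2.61 m/s.
Reynolds number Re = ρVD/μ = 888 · 2.61 · 0.016 / 0.00691 = 5367.
Re > 4000 → turbulent. Relative roughness ε/D = 2.1e-06/0.016 = 0.000131. Haaland: 1/√f = -1.8 log₁₀[(0.000131/3.7)^1.11 + 6.9/5367] = -1.8 log₁₀[1.15e-05 + 0.00129] = 5.197, so f = 0.03703.
Total minor-loss coefficient ΣK = 2·2.9 + 2·1.3 + 1·0.21 = 8.61.
ΔP = [f·L/D + ΣK]·(ρV²/2) = [0.03703·64.1/0.016 + 8.61]·(888·2.61²/2) = [148.4 + 8.61]·3025 = 4.748e+05 Pa.
ΔP = 4.748e+05 Pa = 475 kPa.

ΔP ≈ 475 kPa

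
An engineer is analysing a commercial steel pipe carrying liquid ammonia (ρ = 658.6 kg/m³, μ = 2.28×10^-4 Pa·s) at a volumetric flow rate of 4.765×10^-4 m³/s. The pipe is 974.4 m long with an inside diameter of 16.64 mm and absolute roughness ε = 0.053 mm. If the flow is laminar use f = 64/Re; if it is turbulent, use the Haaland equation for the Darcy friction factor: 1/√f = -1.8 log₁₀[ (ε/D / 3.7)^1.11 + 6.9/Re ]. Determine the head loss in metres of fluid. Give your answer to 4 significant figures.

Cross-sectional area A = πD²/4 = π(0.01664)²/4 = 0.0002175 m²; mean velocity V = Q/A = 0.0004765/0.0002175 = 2.191 m/s.
Reynolds number Re = ρVD/μ = 658.6 · 2.191 · 0.01664 / 0.000228 = 1.053e+05.
Re > 4000 → turbulent. Relative roughness ε/D = 5.3e-05/0.01664 = 0.00319. Haaland: 1/√f = -1.8 log₁₀[(0.00319/3.7)^1.11 + 6.9/1.053e+05] = -1.8 log₁₀[0.000396 + 6.55e-05] = 6.004, so f = 0.02774.
Darcy-Weisbach: ΔP = f(L/D)(ρV²/2) = 0.02774·(974.4/0.01664)·(658.6·2.191²/2) = 0.02774·5.856e+04·1581 = 2.568e+06 Pa.
Head loss h_f = ΔP/(ρg) = 2.568e+06/(658.6·9.81) = 397.5 m.

h_f ≈ 397.5 m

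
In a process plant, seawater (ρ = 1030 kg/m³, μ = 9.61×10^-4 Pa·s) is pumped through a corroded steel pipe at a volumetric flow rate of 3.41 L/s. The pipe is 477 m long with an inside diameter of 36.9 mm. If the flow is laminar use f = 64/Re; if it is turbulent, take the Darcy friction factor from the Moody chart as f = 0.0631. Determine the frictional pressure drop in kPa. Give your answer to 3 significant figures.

ΔP ≈ 4270 kPa

Q = 3.41 L/s = 3.41/1000 = 0.00341 m³/s.
Cross-sectional area A = πD²/4 = π(0.0369)²/4 = 0.001069 m²; mean velocity V = Q/A = 0.00341/0.001069 = 3.189 m/s.
Reynolds number Re = ρVD/μ = 1030 · 3.189 · 0.0369 / 0.000961 = 1.261e+05.
Re > 4000 → turbulent; use the Moody-chart value f = 0.0631.
Darcy-Weisbach: ΔP = f(L/D)(ρV²/2) = 0.0631·(477/0.0369)·(1030·3.189²/2) = 0.0631·1.293e+04·5236 = 4.271e+06 Pa.
ΔP = 4.271e+06 Pa = 4270 kPa.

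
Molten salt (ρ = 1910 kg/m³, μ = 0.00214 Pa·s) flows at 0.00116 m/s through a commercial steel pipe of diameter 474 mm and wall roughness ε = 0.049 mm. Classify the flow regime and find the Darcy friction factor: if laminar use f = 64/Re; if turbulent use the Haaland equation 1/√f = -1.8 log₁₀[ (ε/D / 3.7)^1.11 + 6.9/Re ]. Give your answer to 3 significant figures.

Re = ρVD/μ = 1910·0.00116·0.474/0.00214 = 490.7.
Re < 2300 → laminar, so f = 64/Re = 0.1304 (roughness is irrelevant in laminar flow).

f ≈ 0.130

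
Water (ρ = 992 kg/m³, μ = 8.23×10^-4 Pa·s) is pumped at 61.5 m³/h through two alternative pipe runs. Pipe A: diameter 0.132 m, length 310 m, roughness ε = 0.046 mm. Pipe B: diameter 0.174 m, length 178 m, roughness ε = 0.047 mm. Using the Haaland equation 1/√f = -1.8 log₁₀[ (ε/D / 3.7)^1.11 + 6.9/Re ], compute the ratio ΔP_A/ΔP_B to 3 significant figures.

ΔP_A/ΔP_B ≈ 6.88

Pipe A: V = Q/A = 0.01708/0.01368 = 1.248 m/s; Re = 1.986e+05; ε/D = 0.000348; Haaland → f = 0.01781; ΔP_A = f(L/D)(ρV²/2) = 3.233e+04 Pa.
Pipe B: V = Q/A = 0.01708/0.02378 = 0.7184 m/s; Re = 1.507e+05; ε/D = 0.00027; Haaland → f = 0.01795; ΔP_B = f(L/D)(ρV²/2) = 4702 Pa.
ΔP_A/ΔP_B = 3.233e+04/4702 = 6.88.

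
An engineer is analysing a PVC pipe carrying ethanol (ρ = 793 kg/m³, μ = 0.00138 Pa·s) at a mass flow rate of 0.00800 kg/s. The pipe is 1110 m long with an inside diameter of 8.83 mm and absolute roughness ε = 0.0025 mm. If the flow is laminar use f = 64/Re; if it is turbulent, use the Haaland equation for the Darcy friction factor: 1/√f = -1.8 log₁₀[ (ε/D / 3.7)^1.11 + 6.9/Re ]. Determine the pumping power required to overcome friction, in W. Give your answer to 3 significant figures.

P ≈ 1.04 W

A = πD²/4 = π(0.00883)²/4 = 6.124e-05 m²; mean velocity V = ṁ/(ρA) = 0.008/(793 · 6.124e-05) = 0.1647 m/s.
Reynolds number Re = ρVD/μ = 793 · 0.1647 · 0.00883 / 0.00138 = 835.9.
Re < 2300 → laminar flow, so f = 64/Re = 64/835.9 = 0.07656 (the turbulent correlation is not needed).
Darcy-Weisbach: ΔP = f(L/D)(ρV²/2) = 0.07656·(1110/0.00883)·(793·0.1647²/2) = 0.07656·1.257e+05·10.76 = 1.036e+05 Pa.
Q = ṁ/ρ = 0.008/793 = 1.009e-05 m³/s.
Pumping power P = QΔP = 1.009e-05·1.036e+05 = 1.045 W = 1.04 W.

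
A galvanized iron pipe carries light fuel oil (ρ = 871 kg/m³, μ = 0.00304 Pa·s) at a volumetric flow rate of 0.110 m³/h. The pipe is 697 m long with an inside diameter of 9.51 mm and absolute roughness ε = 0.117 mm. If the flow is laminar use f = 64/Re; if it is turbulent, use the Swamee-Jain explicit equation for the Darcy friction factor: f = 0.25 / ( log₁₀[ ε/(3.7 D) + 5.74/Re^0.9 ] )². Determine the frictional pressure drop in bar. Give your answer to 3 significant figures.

Q = 0.110 m³/h = 0.110/3600 = 3.056e-05 m³/s.
Cross-sectional area A = πD²/4 = π(0.00951)²/4 = 7.103e-05 m²; mean velocity V = Q/A = 3.056e-05/7.103e-05 = 0.4302 m/s.
Reynolds number Re = ρVD/μ = 871 · 0.4302 · 0.00951 / 0.00304 = 1172.
Re < 2300 → laminar flow, so f = 64/Re = 64/1172 = 0.0546 (the turbulent correlation is not needed).
Darcy-Weisbach: ΔP = f(L/D)(ρV²/2) = 0.0546·(697/0.00951)·(871·0.4302²/2) = 0.0546·7.329e+04·80.59 = 3.225e+05 Pa.
ΔP = 3.225e+05 Pa = 3.23 bar.

ΔP ≈ 3.23 bar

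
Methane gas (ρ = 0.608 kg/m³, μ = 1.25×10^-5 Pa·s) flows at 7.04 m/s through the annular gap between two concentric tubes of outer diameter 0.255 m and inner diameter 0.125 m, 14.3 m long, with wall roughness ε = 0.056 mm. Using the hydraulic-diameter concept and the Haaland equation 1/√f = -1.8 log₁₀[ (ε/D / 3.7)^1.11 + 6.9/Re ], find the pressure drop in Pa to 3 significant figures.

ΔP ≈ 37.3 Pa

Hydraulic diameter D_h = 4A/P = D_o - D_i = 0.255 - 0.125 = 0.13 m.
Re = ρVD_h/μ = 0.608·7.04·0.13/1.25e-05 = 4.452e+04.
ε/D_h = 5.6e-05/0.13 = 0.000431; Haaland gives 1/√f = -1.8 log₁₀[4.3e-05+0.000155] = 6.666, so f = 0.0225.
ΔP = f(L/D_h)(ρV²/2) = 0.0225·14.3/0.13·15.07 = 37.3 Pa.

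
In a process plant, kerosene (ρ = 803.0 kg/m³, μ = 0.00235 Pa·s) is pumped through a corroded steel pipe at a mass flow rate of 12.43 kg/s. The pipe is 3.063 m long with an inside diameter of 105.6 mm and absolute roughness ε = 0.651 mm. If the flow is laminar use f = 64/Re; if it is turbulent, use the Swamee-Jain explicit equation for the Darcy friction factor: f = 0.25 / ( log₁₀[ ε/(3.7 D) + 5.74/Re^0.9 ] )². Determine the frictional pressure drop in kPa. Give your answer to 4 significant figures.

A = πD²/4 = π(0.1056)²/4 = 0.008758 m²; mean velocity V = ṁ/(ρA) = 12.43/(803 · 0.008758) = 1.767 m/s.
Reynolds number Re = ρVD/μ = 803 · 1.767 · 0.1056 / 0.00235 = 6.377e+04.
Re > 4000 → turbulent. Relative roughness ε/D = 0.000651/0.1056 = 0.00616. Swamee-Jain: f = 0.25/(log₁₀[0.00616/3.7 + 5.74/6.377e+04^0.9])² = 0.25/(log₁₀[0.00167 + 0.000272])² = 0.25/(-2.713)² = 0.03398.
Darcy-Weisbach: ΔP = f(L/D)(ρV²/2) = 0.03398·(3.063/0.1056)·(803·1.767²/2) = 0.03398·29.01·1254 = 1236 Pa.
ΔP = 1236 Pa = 1.236 kPa.

ΔP ≈ 1.236 kPa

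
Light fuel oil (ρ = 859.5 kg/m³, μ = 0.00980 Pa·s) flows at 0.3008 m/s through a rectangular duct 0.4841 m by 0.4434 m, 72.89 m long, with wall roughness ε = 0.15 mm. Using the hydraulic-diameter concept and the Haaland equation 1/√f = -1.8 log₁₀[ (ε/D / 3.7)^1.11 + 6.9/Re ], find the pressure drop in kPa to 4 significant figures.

Hydraulic diameter D_h = 4A/P = 4·(0.4841·0.4434)/(2·(0.4841+0.4434)) = 0.8586/1.855 = 0.4629 m.
Re = ρVD_h/μ = 859.5·0.3008·0.4629/0.0098 = 1.221e+04.
ε/D_h = 0.00015/0.4629 = 0.000324; Haaland gives 1/√f = -1.8 log₁₀[3.13e-05+0.000565] = 5.804, so f = 0.02969.
ΔP = f(L/D_h)(ρV²/2) = 0.02969·72.89/0.4629·38.88 = 181.8 Pa.
ΔP = 0.1818 kPa.

ΔP ≈ 0.1818 kPa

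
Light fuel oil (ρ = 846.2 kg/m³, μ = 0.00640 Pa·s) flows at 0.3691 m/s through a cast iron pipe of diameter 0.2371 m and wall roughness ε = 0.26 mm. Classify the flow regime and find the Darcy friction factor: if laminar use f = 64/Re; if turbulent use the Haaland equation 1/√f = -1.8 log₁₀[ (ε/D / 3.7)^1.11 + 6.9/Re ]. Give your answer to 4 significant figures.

Re = ρVD/μ = 846.2·0.3691·0.2371/0.0064 = 1.157e+04.
Re > 4000 → turbulent. ε/D = 0.00026/0.2371 = 0.0011; Haaland: 1/√f = -1.8 log₁₀[0.000121 + 0.000596] = 5.659, so f = 0.03122.

f ≈ 0.03122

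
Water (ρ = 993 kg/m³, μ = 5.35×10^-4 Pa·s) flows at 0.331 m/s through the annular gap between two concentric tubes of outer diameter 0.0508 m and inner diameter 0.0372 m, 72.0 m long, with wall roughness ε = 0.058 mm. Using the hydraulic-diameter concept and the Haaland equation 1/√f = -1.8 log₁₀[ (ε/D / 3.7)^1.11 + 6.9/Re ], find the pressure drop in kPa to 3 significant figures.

Hydraulic diameter D_h = 4A/P = D_o - D_i = 0.0508 - 0.0372 = 0.0136 m.
Re = ρVD_h/μ = 993·0.331·0.0136/0.000535 = 8355.
ε/D_h = 5.8e-05/0.0136 = 0.00426; Haaland gives 1/√f = -1.8 log₁₀[0.000548+0.000826] = 5.152, so f = 0.03768.
ΔP = f(L/D_h)(ρV²/2) = 0.03768·72/0.0136·54.4 = 1.085e+04 Pa.
ΔP = 10.8 kPa.

ΔP ≈ 10.8 kPa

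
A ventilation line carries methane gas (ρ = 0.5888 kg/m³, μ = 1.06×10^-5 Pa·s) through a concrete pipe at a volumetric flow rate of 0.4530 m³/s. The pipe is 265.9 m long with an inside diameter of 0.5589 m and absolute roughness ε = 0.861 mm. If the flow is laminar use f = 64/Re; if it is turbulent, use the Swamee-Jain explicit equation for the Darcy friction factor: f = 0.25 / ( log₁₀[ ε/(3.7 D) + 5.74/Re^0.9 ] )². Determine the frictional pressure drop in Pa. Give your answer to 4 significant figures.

Cross-sectional area A = πD²/4 = π(0.5589)²/4 = 0.2453 m²; mean velocity V = Q/A = 0.453/0.2453 = 1.846 m/s.
Reynolds number Re = ρVD/μ = 0.5888 · 1.846 · 0.5589 / 1.06e-05 = 5.732e+04.
Re > 4000 → turbulent. Relative roughness ε/D = 0.000861/0.5589 = 0.00154. Swamee-Jain: f = 0.25/(log₁₀[0.00154/3.7 + 5.74/5.732e+04^0.9])² = 0.25/(log₁₀[0.000416 + 0.0003])² = 0.25/(-3.145)² = 0.02527.
Darcy-Weisbach: ΔP = f(L/D)(ρV²/2) = 0.02527·(265.9/0.5589)·(0.5888·1.846²/2) = 0.02527·475.8·1.004 = 12.07 Pa.

ΔP ≈ 12.07 Pa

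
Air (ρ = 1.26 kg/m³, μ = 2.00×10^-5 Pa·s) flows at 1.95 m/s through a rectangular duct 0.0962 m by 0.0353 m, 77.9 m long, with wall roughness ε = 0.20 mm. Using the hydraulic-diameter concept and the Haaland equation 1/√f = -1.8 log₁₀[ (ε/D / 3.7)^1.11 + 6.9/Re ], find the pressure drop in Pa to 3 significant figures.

Hydraulic diameter D_h = 4A/P = 4·(0.0962·0.0353)/(2·(0.0962+0.0353)) = 0.01358/0.263 = 0.05165 m.
Re = ρVD_h/μ = 1.26·1.95·0.05165/2e-05 = 6345.
ε/D_h = 0.0002/0.05165 = 0.00387; Haaland gives 1/√f = -1.8 log₁₀[0.000492+0.00109] = 5.043, so f = 0.03933.
ΔP = f(L/D_h)(ρV²/2) = 0.03933·77.9/0.05165·2.396 = 142.1 Pa.

ΔP ≈ 142 Pa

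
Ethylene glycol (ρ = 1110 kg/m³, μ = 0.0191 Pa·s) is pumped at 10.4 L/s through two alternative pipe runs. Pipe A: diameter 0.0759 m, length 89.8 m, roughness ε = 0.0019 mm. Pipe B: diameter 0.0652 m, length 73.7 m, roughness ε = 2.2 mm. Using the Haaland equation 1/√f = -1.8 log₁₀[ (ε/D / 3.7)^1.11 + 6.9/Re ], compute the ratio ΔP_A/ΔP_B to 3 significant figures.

Pipe A: V = Q/A = 0.0104/0.004525 = 2.299 m/s; Re = 1.014e+04; ε/D = 2.5e-05; Haaland → f = 0.03079; ΔP_A = f(L/D)(ρV²/2) = 1.068e+05 Pa.
Pipe B: V = Q/A = 0.0104/0.003339 = 3.115 m/s; Re = 1.18e+04; ε/D = 0.0337; Haaland → f = 0.06262; ΔP_B = f(L/D)(ρV²/2) = 3.812e+05 Pa.
ΔP_A/ΔP_B = 1.068e+05/3.812e+05 = 0.280.

ΔP_A/ΔP_B ≈ 0.280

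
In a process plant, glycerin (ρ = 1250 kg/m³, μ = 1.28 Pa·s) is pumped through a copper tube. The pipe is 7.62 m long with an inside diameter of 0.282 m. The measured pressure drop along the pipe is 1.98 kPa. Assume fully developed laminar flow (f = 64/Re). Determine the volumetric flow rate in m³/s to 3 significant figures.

For laminar flow, f = 64/Re with Re = ρVD/μ, so Darcy-Weisbach reduces to ΔP = 32μLV/D². Solving for V: V = ΔP·D²/(32μL) = 1980·(0.282)²/(32·1.28·7.62) = 0.5045 m/s.
Check: Re = ρVD/μ = 1250·0.5045·0.282/1.28 = 138.9 < 2300, so the laminar assumption holds.
Q = V·A = 0.5045·(π/4·0.282²) = 0.03151 m³/s = 0.0315 m³/s.

Q ≈ 0.0315 m³/s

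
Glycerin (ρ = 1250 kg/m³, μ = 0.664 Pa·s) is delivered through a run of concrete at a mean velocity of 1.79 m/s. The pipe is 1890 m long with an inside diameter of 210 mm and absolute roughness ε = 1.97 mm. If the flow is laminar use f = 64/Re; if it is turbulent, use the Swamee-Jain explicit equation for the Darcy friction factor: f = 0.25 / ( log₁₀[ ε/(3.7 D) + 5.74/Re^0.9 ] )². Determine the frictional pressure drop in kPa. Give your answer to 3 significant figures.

ΔP ≈ 1630 kPa

Reynolds number Re = ρVD/μ = 1250 · 1.79 · 0.21 / 0.664 = 707.6.
Re < 2300 → laminar flow, so f = 64/Re = 64/707.6 = 0.09044 (the turbulent correlation is not needed).
Darcy-Weisbach: ΔP = f(L/D)(ρV²/2) = 0.09044·(1890/0.21)·(1250·1.79²/2) = 0.09044·9000·2003 = 1.63e+06 Pa.
ΔP = 1.63e+06 Pa = 1630 kPa.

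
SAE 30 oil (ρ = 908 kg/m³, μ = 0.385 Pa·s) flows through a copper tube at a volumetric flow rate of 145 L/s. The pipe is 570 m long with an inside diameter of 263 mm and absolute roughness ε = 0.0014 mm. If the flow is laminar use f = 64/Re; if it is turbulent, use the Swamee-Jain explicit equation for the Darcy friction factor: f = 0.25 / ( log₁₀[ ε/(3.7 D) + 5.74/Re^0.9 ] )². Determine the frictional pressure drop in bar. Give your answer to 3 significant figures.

Q = 145 L/s = 145/1000 = 0.145 m³/s.
Cross-sectional area A = πD²/4 = π(0.263)²/4 = 0.05433 m²; mean velocity V = Q/A = 0.145/0.05433 = 2.669 m/s.
Reynolds number Re = ρVD/μ = 908 · 2.669 · 0.263 / 0.385 = 1656.
Re < 2300 → laminar flow, so f = 64/Re = 64/1656 = 0.03866 (the turbulent correlation is not needed).
Darcy-Weisbach: ΔP = f(L/D)(ρV²/2) = 0.03866·(570/0.263)·(908·2.669²/2) = 0.03866·2167·3234 = 2.71e+05 Pa.
ΔP = 2.71e+05 Pa = 2.71 bar.

ΔP ≈ 2.71 bar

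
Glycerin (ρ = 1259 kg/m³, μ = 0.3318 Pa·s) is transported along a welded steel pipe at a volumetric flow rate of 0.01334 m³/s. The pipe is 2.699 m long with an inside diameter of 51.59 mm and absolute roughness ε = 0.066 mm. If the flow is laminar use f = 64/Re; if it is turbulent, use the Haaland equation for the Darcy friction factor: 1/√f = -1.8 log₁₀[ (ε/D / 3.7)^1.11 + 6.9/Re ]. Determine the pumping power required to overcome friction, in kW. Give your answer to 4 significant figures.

P ≈ 0.9166 kW

Cross-sectional area A = πD²/4 = π(0.05159)²/4 = 0.00209 m²; mean velocity V = Q/A = 0.01334/0.00209 = 6.382 m/s.
Reynolds number Re = ρVD/μ = 1259 · 6.382 · 0.05159 / 0.332 = 1249.
Re < 2300 → laminar flow, so f = 64/Re = 64/1249 = 0.05123 (the turbulent correlation is not needed).
Darcy-Weisbach: ΔP = f(L/D)(ρV²/2) = 0.05123·(2.699/0.05159)·(1259·6.382²/2) = 0.05123·52.32·2.564e+04 = 6.871e+04 Pa.
Pumping power P = QΔP = 0.01334·6.871e+04 = 916.62 W = 0.9166 kW.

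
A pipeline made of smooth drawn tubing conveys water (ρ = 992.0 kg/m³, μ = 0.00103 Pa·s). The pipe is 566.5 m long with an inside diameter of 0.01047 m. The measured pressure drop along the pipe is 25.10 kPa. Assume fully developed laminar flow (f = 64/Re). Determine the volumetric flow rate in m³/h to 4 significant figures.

For laminar flow, f = 64/Re with Re = ρVD/μ, so Darcy-Weisbach reduces to ΔP = 32μLV/D². Solving for V: V = ΔP·D²/(32μL) = 2.51e+04·(0.01047)²/(32·0.00103·566.5) = 0.1474 m/s.
Check: Re = ρVD/μ = 992·0.1474·0.01047/0.00103 = 1486 < 2300, so the laminar assumption holds.
Q = V·A = 0.1474·(π/4·0.01047²) = 1.269e-05 m³/s = 0.04567 m³/h.

Q ≈ 0.04567 m³/h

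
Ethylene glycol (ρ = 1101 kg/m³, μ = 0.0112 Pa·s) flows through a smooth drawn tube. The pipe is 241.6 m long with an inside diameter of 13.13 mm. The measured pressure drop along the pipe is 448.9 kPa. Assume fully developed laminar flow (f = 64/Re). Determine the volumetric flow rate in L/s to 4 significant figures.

Q ≈ 0.1210 L/s

For laminar flow, f = 64/Re with Re = ρVD/μ, so Darcy-Weisbach reduces to ΔP = 32μLV/D². Solving for V: V = ΔP·D²/(32μL) = 4.489e+05·(0.01313)²/(32·0.0112·241.6) = 0.8937 m/s.
Check: Re = ρVD/μ = 1101·0.8937·0.01313/0.0112 = 1154 < 2300, so the laminar assumption holds.
Q = V·A = 0.8937·(π/4·0.01313²) = 0.000121 m³/s = 0.1210 L/s.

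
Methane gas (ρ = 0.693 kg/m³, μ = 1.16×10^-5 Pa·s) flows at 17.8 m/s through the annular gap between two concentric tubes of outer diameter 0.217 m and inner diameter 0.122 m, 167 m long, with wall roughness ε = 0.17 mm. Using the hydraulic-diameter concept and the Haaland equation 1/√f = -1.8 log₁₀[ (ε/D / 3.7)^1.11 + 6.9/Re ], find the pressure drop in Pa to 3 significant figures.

Hydraulic diameter D_h = 4A/P = D_o - D_i = 0.217 - 0.122 = 0.095 m.
Re = ρVD_h/μ = 0.693·17.8·0.095/1.16e-05 = 1.01e+05.
ε/D_h = 0.00017/0.095 = 0.00179; Haaland gives 1/√f = -1.8 log₁₀[0.000209+6.83e-05] = 6.403, so f = 0.02439.
ΔP = f(L/D_h)(ρV²/2) = 0.02439·167/0.095·109.8 = 4707 Pa.

ΔP ≈ 4710 Pa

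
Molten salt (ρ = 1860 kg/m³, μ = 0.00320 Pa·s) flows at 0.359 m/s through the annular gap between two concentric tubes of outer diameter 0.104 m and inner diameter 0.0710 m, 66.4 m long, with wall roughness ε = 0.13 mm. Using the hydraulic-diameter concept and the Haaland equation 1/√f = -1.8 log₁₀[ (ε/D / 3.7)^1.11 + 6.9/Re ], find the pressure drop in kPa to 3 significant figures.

ΔP ≈ 9.34 kPa

Hydraulic diameter D_h = 4A/P = D_o - D_i = 0.104 - 0.071 = 0.033 m.
Re = ρVD_h/μ = 1860·0.359·0.033/0.0032 = 6886.
ε/D_h = 0.00013/0.033 = 0.00394; Haaland gives 1/√f = -1.8 log₁₀[0.000501+0.001] = 5.081, so f = 0.03873.
ΔP = f(L/D_h)(ρV²/2) = 0.03873·66.4/0.033·119.9 = 9341 Pa.
ΔP = 9.34 kPa.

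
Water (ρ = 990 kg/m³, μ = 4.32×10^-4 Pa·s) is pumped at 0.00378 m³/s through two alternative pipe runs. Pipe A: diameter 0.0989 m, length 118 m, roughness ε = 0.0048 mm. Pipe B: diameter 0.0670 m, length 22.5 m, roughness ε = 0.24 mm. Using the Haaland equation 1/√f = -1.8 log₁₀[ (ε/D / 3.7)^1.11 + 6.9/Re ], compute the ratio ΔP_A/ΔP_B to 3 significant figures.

ΔP_A/ΔP_B ≈ 0.468

Pipe A: V = Q/A = 0.00378/0.007682 = 0.4921 m/s; Re = 1.115e+05; ε/D = 4.85e-05; Haaland → f = 0.01764; ΔP_A = f(L/D)(ρV²/2) = 2523 Pa.
Pipe B: V = Q/A = 0.00378/0.003526 = 1.072 m/s; Re = 1.646e+05; ε/D = 0.00358; Haaland → f = 0.02822; ΔP_B = f(L/D)(ρV²/2) = 5393 Pa.
ΔP_A/ΔP_B = 2523/5393 = 0.468.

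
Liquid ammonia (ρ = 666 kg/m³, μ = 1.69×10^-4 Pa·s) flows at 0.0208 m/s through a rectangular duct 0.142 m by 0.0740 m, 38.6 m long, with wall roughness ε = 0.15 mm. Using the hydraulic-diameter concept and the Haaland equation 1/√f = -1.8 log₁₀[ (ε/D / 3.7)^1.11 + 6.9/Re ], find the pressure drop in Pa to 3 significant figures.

ΔP ≈ 1.98 Pa

Hydraulic diameter D_h = 4A/P = 4·(0.142·0.074)/(2·(0.142+0.074)) = 0.04203/0.432 = 0.0973 m.
Re = ρVD_h/μ = 666·0.0208·0.0973/0.000169 = 7975.
ε/D_h = 0.00015/0.0973 = 0.00154; Haaland gives 1/√f = -1.8 log₁₀[0.000177+0.000865] = 5.368, so f = 0.03471.
ΔP = f(L/D_h)(ρV²/2) = 0.03471·38.6/0.0973·0.1441 = 1.984 Pa.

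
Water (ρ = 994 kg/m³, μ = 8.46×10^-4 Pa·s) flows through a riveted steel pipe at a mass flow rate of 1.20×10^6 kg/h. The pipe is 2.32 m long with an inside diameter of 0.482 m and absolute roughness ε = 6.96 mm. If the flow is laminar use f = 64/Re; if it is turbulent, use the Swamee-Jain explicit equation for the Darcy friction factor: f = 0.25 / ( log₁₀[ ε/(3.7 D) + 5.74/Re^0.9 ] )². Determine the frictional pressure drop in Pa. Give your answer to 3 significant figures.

ΔP ≈ 349 Pa

ṁ = 1.20×10^6 kg/h = 1.20×10^6/3600 = 333.3 kg/s.
A = πD²/4 = π(0.482)²/4 = 0.1825 m²; mean velocity V = ṁ/(ρA) = 333.3/(994 · 0.1825) = 1.838 m/s.
Reynolds number Re = ρVD/μ = 994 · 1.838 · 0.482 / 0.000846 = 1.041e+06.
Re > 4000 → turbulent. Relative roughness ε/D = 0.00696/0.482 = 0.0144. Swamee-Jain: f = 0.25/(log₁₀[0.0144/3.7 + 5.74/1.041e+06^0.9])² = 0.25/(log₁₀[0.0039 + 2.2e-05])² = 0.25/(-2.406)² = 0.04318.
Darcy-Weisbach: ΔP = f(L/D)(ρV²/2) = 0.04318·(2.32/0.482)·(994·1.838²/2) = 0.04318·4.813·1679 = 348.9 Pa.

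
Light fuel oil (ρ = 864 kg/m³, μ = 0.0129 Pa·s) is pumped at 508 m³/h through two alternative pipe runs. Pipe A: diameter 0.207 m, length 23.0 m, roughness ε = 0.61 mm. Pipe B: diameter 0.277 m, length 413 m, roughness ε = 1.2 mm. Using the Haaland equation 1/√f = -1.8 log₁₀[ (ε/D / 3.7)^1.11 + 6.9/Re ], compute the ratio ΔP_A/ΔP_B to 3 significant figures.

Pipe A: V = Q/A = 0.1411/0.03365 = 4.193 m/s; Re = 5.813e+04; ε/D = 0.00295; Haaland → f = 0.02805; ΔP_A = f(L/D)(ρV²/2) = 2.367e+04 Pa.
Pipe B: V = Q/A = 0.1411/0.06026 = 2.342 m/s; Re = 4.344e+04; ε/D = 0.00433; Haaland → f = 0.0312; ΔP_B = f(L/D)(ρV²/2) = 1.102e+05 Pa.
ΔP_A/ΔP_B = 2.367e+04/1.102e+05 = 0.215.

ΔP_A/ΔP_B ≈ 0.215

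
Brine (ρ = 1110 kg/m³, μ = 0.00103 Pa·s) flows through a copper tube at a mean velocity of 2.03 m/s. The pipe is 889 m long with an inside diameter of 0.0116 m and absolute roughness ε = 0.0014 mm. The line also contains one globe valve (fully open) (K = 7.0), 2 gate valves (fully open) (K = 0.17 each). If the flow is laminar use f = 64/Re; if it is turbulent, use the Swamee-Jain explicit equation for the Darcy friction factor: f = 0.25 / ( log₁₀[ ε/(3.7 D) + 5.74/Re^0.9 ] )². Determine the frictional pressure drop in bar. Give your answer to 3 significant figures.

Reynolds number Re = ρVD/μ = 1110 · 2.03 · 0.0116 / 0.00103 = 2.538e+04.
Re > 4000 → turbulent. Relative roughness ε/D = 1.4e-06/0.0116 = 0.000121. Swamee-Jain: f = 0.25/(log₁₀[0.000121/3.7 + 5.74/2.538e+04^0.9])² = 0.25/(log₁₀[3.26e-05 + 0.000624])² = 0.25/(-3.183)² = 0.02468.
Total minor-loss coefficient ΣK = 1·7 + 2·0.17 = 7.34.
ΔP = [f·L/D + ΣK]·(ρV²/2) = [0.02468·889/0.0116 + 7.34]·(1110·2.03²/2) = [1891 + 7.34]·2287 = 4.342e+06 Pa.
ΔP = 4.342e+06 Pa = 43.4 bar.

ΔP ≈ 43.4 bar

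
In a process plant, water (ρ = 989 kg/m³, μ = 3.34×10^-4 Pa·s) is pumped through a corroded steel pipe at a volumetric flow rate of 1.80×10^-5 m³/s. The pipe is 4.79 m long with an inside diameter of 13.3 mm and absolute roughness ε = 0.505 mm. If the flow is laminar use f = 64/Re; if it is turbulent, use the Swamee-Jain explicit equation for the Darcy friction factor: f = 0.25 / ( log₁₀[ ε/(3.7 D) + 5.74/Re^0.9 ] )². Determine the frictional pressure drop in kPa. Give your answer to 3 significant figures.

ΔP ≈ 0.209 kPa

Cross-sectional area A = πD²/4 = π(0.0133)²/4 = 0.0001389 m²; mean velocity V = Q/A = 1.8e-05/0.0001389 = 0.1296 m/s.
Reynolds number Re = ρVD/μ = 989 · 0.1296 · 0.0133 / 0.000334 = 5102.
Re > 4000 → turbulent. Relative roughness ε/D = 0.000505/0.0133 = 0.038. Swamee-Jain: f = 0.25/(log₁₀[0.038/3.7 + 5.74/5102^0.9])² = 0.25/(log₁₀[0.0103 + 0.00264])² = 0.25/(-1.889)² = 0.07004.
Darcy-Weisbach: ΔP = f(L/D)(ρV²/2) = 0.07004·(4.79/0.0133)·(989·0.1296²/2) = 0.07004·360.2·8.301 = 209.4 Pa.
ΔP = 209.4 Pa = 0.209 kPa.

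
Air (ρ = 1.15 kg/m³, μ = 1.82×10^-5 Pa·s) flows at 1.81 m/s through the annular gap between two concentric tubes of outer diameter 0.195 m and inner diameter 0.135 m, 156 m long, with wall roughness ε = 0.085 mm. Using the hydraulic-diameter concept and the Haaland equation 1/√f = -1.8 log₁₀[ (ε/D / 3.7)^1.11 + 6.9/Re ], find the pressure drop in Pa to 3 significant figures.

ΔP ≈ 176 Pa

Hydraulic diameter D_h = 4A/P = D_o - D_i = 0.195 - 0.135 = 0.06 m.
Re = ρVD_h/μ = 1.15·1.81·0.06/1.82e-05 = 6862.
ε/D_h = 8.5e-05/0.06 = 0.00142; Haaland gives 1/√f = -1.8 log₁₀[0.000161+0.00101] = 5.279, so f = 0.03588.
ΔP = f(L/D_h)(ρV²/2) = 0.03588·156/0.06·1.884 = 175.7 Pa.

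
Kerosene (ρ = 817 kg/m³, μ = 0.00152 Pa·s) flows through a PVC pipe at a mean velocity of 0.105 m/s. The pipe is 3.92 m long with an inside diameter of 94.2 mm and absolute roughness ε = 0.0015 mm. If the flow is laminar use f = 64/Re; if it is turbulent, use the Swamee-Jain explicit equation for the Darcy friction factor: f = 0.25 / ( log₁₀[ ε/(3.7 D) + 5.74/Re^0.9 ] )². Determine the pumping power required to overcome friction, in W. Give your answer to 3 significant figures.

P ≈ 0.00510 W

Reynolds number Re = ρVD/μ = 817 · 0.105 · 0.0942 / 0.00152 = 5316.
Re > 4000 → turbulent. Relative roughness ε/D = 1.5e-06/0.0942 = 1.59e-05. Swamee-Jain: f = 0.25/(log₁₀[1.59e-05/3.7 + 5.74/5316^0.9])² = 0.25/(log₁₀[4.3e-06 + 0.00255])² = 0.25/(-2.593)² = 0.03717.
Darcy-Weisbach: ΔP = f(L/D)(ρV²/2) = 0.03717·(3.92/0.0942)·(817·0.105²/2) = 0.03717·41.61·4.504 = 6.966 Pa.
Q = V·A = 0.105·0.006969 = 0.0007318 m³/s.
Pumping power P = QΔP = 0.0007318·6.966 = 0.005098 W = 0.00510 W.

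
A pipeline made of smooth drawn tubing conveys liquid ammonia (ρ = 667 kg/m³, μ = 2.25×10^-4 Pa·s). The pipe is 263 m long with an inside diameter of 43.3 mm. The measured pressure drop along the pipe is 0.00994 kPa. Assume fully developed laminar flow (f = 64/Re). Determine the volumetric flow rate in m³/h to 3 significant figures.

For laminar flow, f = 64/Re with Re = ρVD/μ, so Darcy-Weisbach reduces to ΔP = 32μLV/D². Solving for V: V = ΔP·D²/(32μL) = 9.94·(0.0433)²/(32·0.000225·263) = 0.009842 m/s.
Check: Re = ρVD/μ = 667·0.009842·0.0433/0.000225 = 1263 < 2300, so the laminar assumption holds.
Q = V·A = 0.009842·(π/4·0.0433²) = 1.449e-05 m³/s = 0.0522 m³/h.

Q ≈ 0.0522 m³/h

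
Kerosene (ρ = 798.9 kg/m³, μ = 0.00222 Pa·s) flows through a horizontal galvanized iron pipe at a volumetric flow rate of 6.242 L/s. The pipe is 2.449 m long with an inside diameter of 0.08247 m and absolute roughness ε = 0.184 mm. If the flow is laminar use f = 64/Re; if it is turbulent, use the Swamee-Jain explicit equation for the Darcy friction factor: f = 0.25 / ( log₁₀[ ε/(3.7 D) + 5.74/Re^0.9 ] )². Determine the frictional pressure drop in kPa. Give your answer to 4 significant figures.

ΔP ≈ 0.4593 kPa

Q = 6.242 L/s = 6.242/1000 = 0.006242 m³/s.
Cross-sectional area A = πD²/4 = π(0.08247)²/4 = 0.005342 m²; mean velocity V = Q/A = 0.006242/0.005342 = 1.169 m/s.
Reynolds number Re = ρVD/μ = 798.9 · 1.169 · 0.08247 / 0.00222 = 3.468e+04.
Re > 4000 → turbulent. Relative roughness ε/D = 0.000184/0.08247 = 0.00223. Swamee-Jain: f = 0.25/(log₁₀[0.00223/3.7 + 5.74/3.468e+04^0.9])² = 0.25/(log₁₀[0.000603 + 0.000471])² = 0.25/(-2.969)² = 0.02836.
Darcy-Weisbach: ΔP = f(L/D)(ρV²/2) = 0.02836·(2.449/0.08247)·(798.9·1.169²/2) = 0.02836·29.7·545.4 = 459.3 Pa.
ΔP = 459.3 Pa = 0.4593 kPa.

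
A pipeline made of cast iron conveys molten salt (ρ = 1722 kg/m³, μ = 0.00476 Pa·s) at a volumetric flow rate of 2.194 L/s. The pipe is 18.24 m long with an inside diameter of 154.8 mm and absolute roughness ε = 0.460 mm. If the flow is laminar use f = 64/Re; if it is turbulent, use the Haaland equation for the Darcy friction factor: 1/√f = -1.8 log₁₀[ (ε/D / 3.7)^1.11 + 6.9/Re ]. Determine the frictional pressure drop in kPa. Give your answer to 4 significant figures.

Q = 2.194 L/s = 2.194/1000 = 0.002194 m³/s.
Cross-sectional area A = πD²/4 = π(0.1548)²/4 = 0.01882 m²; mean velocity V = Q/A = 0.002194/0.01882 = 0.1166 m/s.
Reynolds number Re = ρVD/μ = 1722 · 0.1166 · 0.1548 / 0.00476 = 6528.
Re > 4000 → turbulent. Relative roughness ε/D = 0.00046/0.1548 = 0.00297. Haaland: 1/√f = -1.8 log₁₀[(0.00297/3.7)^1.11 + 6.9/6528] = -1.8 log₁₀[0.000367 + 0.00106] = 5.124, so f = 0.03809.
Darcy-Weisbach: ΔP = f(L/D)(ρV²/2) = 0.03809·(18.24/0.1548)·(1722·0.1166²/2) = 0.03809·117.8·11.7 = 52.51 Pa.
ΔP = 52.51 Pa = 0.05251 kPa.

ΔP ≈ 0.05251 kPa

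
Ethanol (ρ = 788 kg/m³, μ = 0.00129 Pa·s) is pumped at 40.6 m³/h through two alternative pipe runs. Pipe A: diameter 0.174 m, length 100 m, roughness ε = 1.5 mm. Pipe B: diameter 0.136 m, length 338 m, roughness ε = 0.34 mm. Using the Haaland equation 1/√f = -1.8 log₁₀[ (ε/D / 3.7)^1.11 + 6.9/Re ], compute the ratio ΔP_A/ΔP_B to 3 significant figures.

Pipe A: V = Q/A = 0.01128/0.02378 = 0.4743 m/s; Re = 5.041e+04; ε/D = 0.00862; Haaland → f = 0.03734; ΔP_A = f(L/D)(ρV²/2) = 1902 Pa.
Pipe B: V = Q/A = 0.01128/0.01453 = 0.7763 m/s; Re = 6.45e+04; ε/D = 0.0025; Haaland → f = 0.0269; ΔP_B = f(L/D)(ρV²/2) = 1.587e+04 Pa.
ΔP_A/ΔP_B = 1902/1.587e+04 = 0.120.

ΔP_A/ΔP_B ≈ 0.120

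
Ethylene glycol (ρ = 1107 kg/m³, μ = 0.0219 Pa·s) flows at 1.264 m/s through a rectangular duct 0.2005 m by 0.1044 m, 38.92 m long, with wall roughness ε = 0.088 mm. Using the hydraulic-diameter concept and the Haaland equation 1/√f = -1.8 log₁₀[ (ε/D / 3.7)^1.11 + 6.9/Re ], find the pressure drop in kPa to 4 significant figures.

ΔP ≈ 8.215 kPa

Hydraulic diameter D_h = 4A/P = 4·(0.2005·0.1044)/(2·(0.2005+0.1044)) = 0.08373/0.6098 = 0.1373 m.
Re = ρVD_h/μ = 1107·1.264·0.1373/0.0219 = 8773.
ε/D_h = 8.8e-05/0.1373 = 0.000641; Haaland gives 1/√f = -1.8 log₁₀[6.68e-05+0.000787] = 5.524, so f = 0.03277.
ΔP = f(L/D_h)(ρV²/2) = 0.03277·38.92/0.1373·884.3 = 8215 Pa.
ΔP = 8.215 kPa.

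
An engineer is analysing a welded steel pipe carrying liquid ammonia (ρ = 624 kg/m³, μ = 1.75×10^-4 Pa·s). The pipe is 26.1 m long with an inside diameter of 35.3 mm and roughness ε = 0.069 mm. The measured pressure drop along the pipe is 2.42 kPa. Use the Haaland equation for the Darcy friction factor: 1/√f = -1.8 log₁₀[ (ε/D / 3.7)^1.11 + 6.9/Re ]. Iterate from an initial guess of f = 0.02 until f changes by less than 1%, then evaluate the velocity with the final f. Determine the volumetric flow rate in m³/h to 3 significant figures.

Q ≈ 2.27 m³/h

Rearranging Darcy-Weisbach: V = √(2·ΔP·D/(f·L·ρ)). With ε/D = 6.9e-05/0.0353 = 0.00195, iterate starting from f = 0.02:
  f = 0.02 → V = √(2·2420·0.0353/(0.02·26.1·624)) = 0.7242 m/s; Re = ρVD/μ = 9.116e+04; f → 0.02499
  f = 0.02499 → V = 0.6479 m/s; Re = 8.155e+04; f → 0.02517
Converged (Δf/f < 1%). With the final f = 0.02517: V = √(2·2420·0.0353/(0.02517·26.1·624)) = 0.6456 m/s.
Q = V·A = 0.6456·(π/4·0.0353²) = 0.0006318 m³/s = 2.27 m³/h.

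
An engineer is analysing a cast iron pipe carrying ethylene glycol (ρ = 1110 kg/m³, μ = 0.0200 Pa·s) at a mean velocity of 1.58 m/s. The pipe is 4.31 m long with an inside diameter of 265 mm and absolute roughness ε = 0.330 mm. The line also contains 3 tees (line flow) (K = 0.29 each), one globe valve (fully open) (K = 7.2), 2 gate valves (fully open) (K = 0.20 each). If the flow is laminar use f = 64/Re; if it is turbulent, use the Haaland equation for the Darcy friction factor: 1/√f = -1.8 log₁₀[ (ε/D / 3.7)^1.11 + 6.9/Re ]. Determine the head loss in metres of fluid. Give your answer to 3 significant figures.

h_f ≈ 1.13 m

Reynolds number Re = ρVD/μ = 1110 · 1.58 · 0.265 / 0.02 = 2.324e+04.
Re > 4000 → turbulent. Relative roughness ε/D = 0.00033/0.265 = 0.00125. Haaland: 1/√f = -1.8 log₁₀[(0.00125/3.7)^1.11 + 6.9/2.324e+04] = -1.8 log₁₀[0.00014 + 0.000297] = 6.048, so f = 0.02734.
Total minor-loss coefficient ΣK = 3·0.29 + 1·7.2 + 2·0.2 = 8.47.
ΔP = [f·L/D + ΣK]·(ρV²/2) = [0.02734·4.31/0.265 + 8.47]·(1110·1.58²/2) = [0.4447 + 8.47]·1386 = 1.235e+04 Pa.
Head loss h_f = ΔP/(ρg) = 1.235e+04/(1110·9.81) = 1.13 m.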